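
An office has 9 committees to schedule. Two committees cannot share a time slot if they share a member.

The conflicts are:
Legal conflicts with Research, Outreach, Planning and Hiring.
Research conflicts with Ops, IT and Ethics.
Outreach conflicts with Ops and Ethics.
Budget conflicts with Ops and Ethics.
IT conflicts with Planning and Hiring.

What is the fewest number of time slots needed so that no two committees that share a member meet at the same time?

Outreach and Ops conflict, so at least 2 time slots are needed.
2 time slots suffice: time slot 1 → {Research, Outreach, Budget, Planning, Hiring}; time slot 2 → {Legal, Ops, IT, Ethics}. Each listed conflict is separated.

2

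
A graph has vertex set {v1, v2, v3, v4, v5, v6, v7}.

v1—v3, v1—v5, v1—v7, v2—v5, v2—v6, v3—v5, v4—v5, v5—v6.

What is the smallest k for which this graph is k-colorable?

v1, v3, v5 are pairwise adjacent, so at least 3 colors are needed.
3 colors suffice: color 1 → {v5, v7}; color 2 → {v1, v2, v4}; color 3 → {v3, v6}. Every edge joins two different colors.

3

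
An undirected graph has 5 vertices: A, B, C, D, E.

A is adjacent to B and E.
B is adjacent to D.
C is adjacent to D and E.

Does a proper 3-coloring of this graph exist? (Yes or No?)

The chromatic number is 3. The cycle D-C-E-A-B-D has odd length 5, so it cannot be 2-colored; at least 3 colors are needed.
3 colors suffice: color red → {B, E}; color blue → {A, D}; color green → {C}.
That is already a proper 3-coloring.

Yes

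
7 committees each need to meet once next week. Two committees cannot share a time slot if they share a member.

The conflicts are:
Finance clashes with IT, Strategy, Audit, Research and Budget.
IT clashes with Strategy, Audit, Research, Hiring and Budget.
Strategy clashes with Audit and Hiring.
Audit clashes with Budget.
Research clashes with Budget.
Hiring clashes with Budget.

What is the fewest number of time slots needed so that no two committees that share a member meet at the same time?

Finance, IT, Research, Budget are mutually in conflict, so at least 4 time slots are needed.
4 time slots suffice: time slot 1 → {IT}; time slot 2 → {Strategy, Budget}; time slot 3 → {Finance, Hiring}; time slot 4 → {Audit, Research}. No two conflicting committees share a time slot.

4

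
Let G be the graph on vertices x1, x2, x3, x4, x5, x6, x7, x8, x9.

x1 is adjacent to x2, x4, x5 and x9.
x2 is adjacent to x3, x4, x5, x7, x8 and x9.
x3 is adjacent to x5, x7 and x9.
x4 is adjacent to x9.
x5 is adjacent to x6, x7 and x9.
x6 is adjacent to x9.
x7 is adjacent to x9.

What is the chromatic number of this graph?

5

x2, x3, x5, x7, x9 are pairwise adjacent (a clique of size 5), so at least 5 colors are needed.
5 colors suffice: color 1 → {x8, x9}; color 2 → {x2, x6}; color 3 → {x4, x5}; color 4 → {x1, x3}; color 5 → {x7}. No two adjacent vertices share a color.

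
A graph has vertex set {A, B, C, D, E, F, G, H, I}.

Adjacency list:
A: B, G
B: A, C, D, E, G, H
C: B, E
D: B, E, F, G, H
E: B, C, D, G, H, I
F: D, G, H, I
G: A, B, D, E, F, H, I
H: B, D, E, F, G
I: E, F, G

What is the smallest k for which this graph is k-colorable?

5

B, D, E, G, H form a clique, so at least 5 colors are needed.
5 colors suffice: color red → {C, G}; color blue → {B, F}; color green → {A, E}; color yellow → {D, I}; color purple → {H}. No two adjacent vertices share a color.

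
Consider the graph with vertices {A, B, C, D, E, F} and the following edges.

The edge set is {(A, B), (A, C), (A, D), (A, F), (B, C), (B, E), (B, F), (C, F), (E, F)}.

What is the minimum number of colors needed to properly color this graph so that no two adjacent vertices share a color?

4

A, B, C, F are mutually adjacent (a clique of size 4), so at least 4 colors are needed.
One proper 4-coloring: A=blue, B=red, C=yellow, D=red, E=blue, F=green. Every edge joins two different colors.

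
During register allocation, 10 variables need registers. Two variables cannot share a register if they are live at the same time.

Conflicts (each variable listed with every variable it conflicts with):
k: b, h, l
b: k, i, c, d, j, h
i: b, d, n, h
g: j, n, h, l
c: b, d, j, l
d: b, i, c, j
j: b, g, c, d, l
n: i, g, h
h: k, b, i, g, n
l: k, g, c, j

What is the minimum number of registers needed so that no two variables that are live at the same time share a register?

b, c, d, j pairwise conflict, so at least 4 registers are needed.
Using 4 registers: k=3, b=1, i=3, g=3, c=3, d=4, j=2, n=1, h=2, l=1. Every pair that conflicts lands in different registers.

4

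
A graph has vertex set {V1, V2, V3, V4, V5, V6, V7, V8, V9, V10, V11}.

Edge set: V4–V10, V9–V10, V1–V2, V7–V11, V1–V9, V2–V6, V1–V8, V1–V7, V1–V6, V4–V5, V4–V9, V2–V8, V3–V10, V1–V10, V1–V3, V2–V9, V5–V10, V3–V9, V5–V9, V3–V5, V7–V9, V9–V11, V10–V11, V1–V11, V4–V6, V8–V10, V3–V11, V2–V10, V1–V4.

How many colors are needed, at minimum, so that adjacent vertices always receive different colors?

5

V1, V3, V9, V10, V11 are mutually adjacent (a clique of size 5), so at least 5 colors are needed.
One proper 5-coloring: V1=1, V2=4, V3=4, V4=4, V5=1, V6=2, V7=3, V8=2, V9=2, V10=3, V11=5. No two adjacent vertices share a color.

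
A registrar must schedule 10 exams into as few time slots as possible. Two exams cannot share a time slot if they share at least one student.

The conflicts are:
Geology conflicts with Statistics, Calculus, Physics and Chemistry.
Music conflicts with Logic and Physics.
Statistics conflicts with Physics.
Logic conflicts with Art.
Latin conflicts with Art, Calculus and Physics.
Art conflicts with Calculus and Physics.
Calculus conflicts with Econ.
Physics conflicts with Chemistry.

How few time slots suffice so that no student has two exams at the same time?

Geology, Statistics, Physics pairwise conflict, so at least 3 time slots are needed.
3 time slots suffice: time slot 1 → {Logic, Calculus, Physics}; time slot 2 → {Geology, Music, Art, Econ}; time slot 3 → {Statistics, Latin, Chemistry}. Every pair that conflicts lands in different time slots.

3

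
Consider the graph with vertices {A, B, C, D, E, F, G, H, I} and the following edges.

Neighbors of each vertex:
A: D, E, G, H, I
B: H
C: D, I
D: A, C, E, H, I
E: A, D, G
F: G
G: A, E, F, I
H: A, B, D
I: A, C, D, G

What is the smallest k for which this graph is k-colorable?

A, D, E form a triangle, so at least 3 colors are needed.
3 colors suffice: A=2, B=1, C=2, D=1, E=3, F=2, G=1, H=3, I=3. Each edge has distinct colors on its endpoints.

3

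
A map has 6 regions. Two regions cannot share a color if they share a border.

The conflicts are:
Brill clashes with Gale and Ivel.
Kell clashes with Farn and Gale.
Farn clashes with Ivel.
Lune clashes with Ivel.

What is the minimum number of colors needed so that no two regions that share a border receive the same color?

3

The cycle Gale-Kell-Farn-Ivel-Brill-Gale has odd length 5, so it cannot be 2-colored; at least 3 colors are needed.
3 colors suffice: Brill=3, Kell=1, Farn=2, Gale=2, Lune=2, Ivel=1. Every pair that conflicts lands in different colors.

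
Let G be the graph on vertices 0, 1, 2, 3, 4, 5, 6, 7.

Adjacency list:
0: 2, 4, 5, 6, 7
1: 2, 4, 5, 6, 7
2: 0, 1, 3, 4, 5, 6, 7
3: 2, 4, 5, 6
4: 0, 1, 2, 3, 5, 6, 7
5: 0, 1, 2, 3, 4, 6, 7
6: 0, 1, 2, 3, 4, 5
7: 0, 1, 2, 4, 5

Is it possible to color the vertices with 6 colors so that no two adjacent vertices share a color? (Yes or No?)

Yes

The chromatic number is 5. 0, 2, 4, 5, 7 are pairwise adjacent (a clique of size 5), so at least 5 colors are needed.
5 colors suffice: color red → {5}; color blue → {2}; color green → {4}; color yellow → {6, 7}; color purple → {0, 1, 3}.
Since 6 ≥ 5, a proper 6-coloring certainly exists.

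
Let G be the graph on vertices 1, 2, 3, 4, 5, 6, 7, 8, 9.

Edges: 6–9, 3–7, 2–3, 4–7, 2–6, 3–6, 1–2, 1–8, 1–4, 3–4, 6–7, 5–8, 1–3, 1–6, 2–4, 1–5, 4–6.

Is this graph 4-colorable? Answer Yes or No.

No

1, 2, 3, 4, 6 form a clique, so at least 5 colors are needed.
So 4 colors are not enough.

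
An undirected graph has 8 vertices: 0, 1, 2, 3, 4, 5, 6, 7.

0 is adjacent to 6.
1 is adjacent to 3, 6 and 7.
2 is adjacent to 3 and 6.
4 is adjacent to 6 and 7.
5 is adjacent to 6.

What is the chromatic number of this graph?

2

1 and 6 are adjacent, so at least 2 colors are needed.
2 colors suffice: color a → {3, 6, 7}; color b → {0, 1, 2, 4, 5}. Every edge joins two different colors.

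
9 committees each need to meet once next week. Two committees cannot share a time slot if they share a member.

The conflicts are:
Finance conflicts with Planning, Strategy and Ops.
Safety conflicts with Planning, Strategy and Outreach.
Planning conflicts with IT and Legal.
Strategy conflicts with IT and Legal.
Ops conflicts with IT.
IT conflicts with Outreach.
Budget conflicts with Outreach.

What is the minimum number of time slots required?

Safety and Outreach conflict, so at least 2 time slots are needed.
Using 2 time slots: Finance=2, Safety=2, Planning=1, Strategy=1, Ops=1, IT=2, Budget=2, Legal=2, Outreach=1. Each listed conflict is separated.

2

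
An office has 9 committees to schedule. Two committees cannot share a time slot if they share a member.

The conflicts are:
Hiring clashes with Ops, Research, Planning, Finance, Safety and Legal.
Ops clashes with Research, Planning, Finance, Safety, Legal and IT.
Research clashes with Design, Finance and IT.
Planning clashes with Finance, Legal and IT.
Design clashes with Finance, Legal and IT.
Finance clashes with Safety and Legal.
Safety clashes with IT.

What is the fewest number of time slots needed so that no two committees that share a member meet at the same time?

5

Hiring, Ops, Planning, Finance, Legal all conflict with each other, so at least 5 time slots are needed.
5 time slots suffice: time slot 1 → {Finance, IT}; time slot 2 → {Ops, Design}; time slot 3 → {Hiring}; time slot 4 → {Research, Planning, Safety}; time slot 5 → {Legal}. Every pair that conflicts lands in different time slots.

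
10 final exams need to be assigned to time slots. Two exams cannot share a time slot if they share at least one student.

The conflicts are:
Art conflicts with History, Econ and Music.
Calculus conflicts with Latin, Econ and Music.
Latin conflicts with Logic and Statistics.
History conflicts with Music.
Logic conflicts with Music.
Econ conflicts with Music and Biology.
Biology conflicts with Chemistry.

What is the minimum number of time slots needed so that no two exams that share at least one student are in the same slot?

3

Art, Econ, Music are mutually in conflict, so at least 3 time slots are needed.
3 time slots suffice: Art=3, Calculus=3, Latin=1, History=2, Logic=2, Econ=2, Music=1, Biology=1, Statistics=2, Chemistry=2. Each listed conflict is separated.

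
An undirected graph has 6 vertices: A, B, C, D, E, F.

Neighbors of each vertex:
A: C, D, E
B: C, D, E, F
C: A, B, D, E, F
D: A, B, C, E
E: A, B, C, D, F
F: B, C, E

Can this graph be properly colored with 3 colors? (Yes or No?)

A, C, D, E are mutually adjacent (a clique of size 4), so at least 4 colors are needed.
So 3 colors are not enough.

No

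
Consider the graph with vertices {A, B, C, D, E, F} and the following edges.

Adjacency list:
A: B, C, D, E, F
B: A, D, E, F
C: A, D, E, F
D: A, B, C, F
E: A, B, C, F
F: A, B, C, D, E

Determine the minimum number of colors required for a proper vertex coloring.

A, B, D, F form a clique, so at least 4 colors are needed.
4 colors suffice: color 1 → {A}; color 2 → {F}; color 3 → {B, C}; color 4 → {D, E}. No two adjacent vertices share a color.

4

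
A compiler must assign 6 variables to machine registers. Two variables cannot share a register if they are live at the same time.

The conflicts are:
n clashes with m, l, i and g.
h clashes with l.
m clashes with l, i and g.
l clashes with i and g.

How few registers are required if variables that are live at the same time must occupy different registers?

n, m, l, i pairwise conflict, so at least 4 registers are needed.
A valid assignment using 4 registers: n=3, h=2, m=2, l=1, i=4, g=4. Each listed conflict is separated.

4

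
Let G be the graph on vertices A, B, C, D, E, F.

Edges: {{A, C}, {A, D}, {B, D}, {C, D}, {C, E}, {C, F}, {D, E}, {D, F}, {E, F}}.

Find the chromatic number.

4

C, D, E, F are mutually adjacent (a clique of size 4), so at least 4 colors are needed.
4 colors suffice: A=green, B=blue, C=blue, D=red, E=green, F=yellow. No two adjacent vertices share a color.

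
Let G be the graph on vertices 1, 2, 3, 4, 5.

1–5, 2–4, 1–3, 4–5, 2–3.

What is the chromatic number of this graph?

The cycle 1-3-2-4-5-1 has odd length 5, so it cannot be 2-colored; at least 3 colors are needed.
One proper 3-coloring: 1=a, 2=a, 3=b, 4=b, 5=c. No two adjacent vertices share a color.

3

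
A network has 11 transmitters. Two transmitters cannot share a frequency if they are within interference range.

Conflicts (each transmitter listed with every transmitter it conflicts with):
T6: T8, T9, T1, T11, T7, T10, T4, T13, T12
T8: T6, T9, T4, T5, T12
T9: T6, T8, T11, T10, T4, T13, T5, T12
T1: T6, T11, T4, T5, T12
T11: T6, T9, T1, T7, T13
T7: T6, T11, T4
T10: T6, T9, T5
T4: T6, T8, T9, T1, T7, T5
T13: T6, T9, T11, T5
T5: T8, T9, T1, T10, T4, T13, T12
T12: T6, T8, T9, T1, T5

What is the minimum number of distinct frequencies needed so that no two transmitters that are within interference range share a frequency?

4

T8, T9, T4, T5 pairwise conflict, so at least 4 frequencies are needed.
4 frequencies suffice: frequency 1 → {T6, T5}; frequency 2 → {T9, T1, T7}; frequency 3 → {T11, T10, T4, T12}; frequency 4 → {T8, T13}. Every pair that conflicts lands in different frequencies.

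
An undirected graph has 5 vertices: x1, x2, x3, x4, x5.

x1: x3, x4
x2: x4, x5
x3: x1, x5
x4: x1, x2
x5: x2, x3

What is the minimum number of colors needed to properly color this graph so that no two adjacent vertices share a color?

3

The cycle x5-x2-x4-x1-x3-x5 has odd length 5, so it cannot be 2-colored; at least 3 colors are needed.
3 colors suffice: color R → {x4, x5}; color B → {x1, x2}; color G → {x3}. Every edge joins two different colors.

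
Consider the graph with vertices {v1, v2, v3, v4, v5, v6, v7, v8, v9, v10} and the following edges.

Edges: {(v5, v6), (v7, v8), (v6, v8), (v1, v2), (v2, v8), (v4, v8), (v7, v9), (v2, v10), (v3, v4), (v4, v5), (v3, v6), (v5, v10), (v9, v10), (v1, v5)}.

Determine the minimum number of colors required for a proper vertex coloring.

The cycle v10-v5-v4-v8-v2-v10 has odd length 5, so it cannot be 2-colored; at least 3 colors are needed.
A valid assignment using 3 colors: v1=blue, v2=green, v3=red, v4=blue, v5=red, v6=blue, v7=blue, v8=red, v9=red, v10=blue. Each edge has distinct colors on its endpoints.

3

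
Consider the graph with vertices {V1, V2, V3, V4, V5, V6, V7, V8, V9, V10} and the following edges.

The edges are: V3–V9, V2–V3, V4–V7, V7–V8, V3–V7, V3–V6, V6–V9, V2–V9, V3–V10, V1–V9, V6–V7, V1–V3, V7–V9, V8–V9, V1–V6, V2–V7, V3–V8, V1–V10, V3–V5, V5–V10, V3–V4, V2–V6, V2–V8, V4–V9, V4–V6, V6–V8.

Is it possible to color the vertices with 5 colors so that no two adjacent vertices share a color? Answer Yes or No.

No

V2, V3, V6, V7, V8, V9 form a clique, so at least 6 colors are needed.
So 5 colors are not enough.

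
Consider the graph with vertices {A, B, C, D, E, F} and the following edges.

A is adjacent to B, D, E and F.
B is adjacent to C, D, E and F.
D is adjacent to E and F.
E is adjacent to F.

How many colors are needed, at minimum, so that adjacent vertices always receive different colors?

5

A, B, D, E, F are pairwise adjacent (a clique of size 5), so at least 5 colors are needed.
A valid assignment using 5 colors: A=5, B=1, C=2, D=4, E=3, F=2. Every edge joins two different colors.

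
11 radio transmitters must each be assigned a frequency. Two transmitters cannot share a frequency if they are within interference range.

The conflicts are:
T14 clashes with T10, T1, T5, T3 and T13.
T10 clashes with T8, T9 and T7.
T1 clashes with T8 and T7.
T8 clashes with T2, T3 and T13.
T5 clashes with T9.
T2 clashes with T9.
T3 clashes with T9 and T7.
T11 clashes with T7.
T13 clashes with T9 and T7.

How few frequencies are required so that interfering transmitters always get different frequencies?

T3 and T9 conflict, so at least 2 frequencies are needed.
2 frequencies suffice: frequency 1 → {T14, T8, T9, T7}; frequency 2 → {T10, T1, T5, T2, T3, T11, T13}. No two conflicting transmitters share a frequency.

2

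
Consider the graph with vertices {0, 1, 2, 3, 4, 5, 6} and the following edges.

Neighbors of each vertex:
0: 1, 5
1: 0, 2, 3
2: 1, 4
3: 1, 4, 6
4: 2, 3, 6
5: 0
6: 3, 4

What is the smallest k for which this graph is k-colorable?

3

3, 4, 6 form a triangle, so at least 3 colors are needed.
A valid assignment using 3 colors: 0=a, 1=b, 2=a, 3=a, 4=b, 5=b, 6=c. Every edge joins two different colors.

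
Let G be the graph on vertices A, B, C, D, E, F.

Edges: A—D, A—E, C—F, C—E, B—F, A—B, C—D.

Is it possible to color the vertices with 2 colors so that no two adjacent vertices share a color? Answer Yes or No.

No

The cycle C-D-A-B-F-C has odd length 5, so it cannot be 2-colored; at least 3 colors are needed.
So 2 colors are not enough.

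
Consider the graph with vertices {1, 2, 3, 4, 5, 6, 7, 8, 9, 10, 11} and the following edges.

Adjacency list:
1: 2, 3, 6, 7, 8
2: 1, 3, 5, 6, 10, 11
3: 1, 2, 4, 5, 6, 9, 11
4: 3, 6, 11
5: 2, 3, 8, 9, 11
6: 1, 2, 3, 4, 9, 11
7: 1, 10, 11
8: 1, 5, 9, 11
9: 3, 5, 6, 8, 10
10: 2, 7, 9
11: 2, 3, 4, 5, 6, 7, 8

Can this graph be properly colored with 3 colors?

No

3, 4, 6, 11 are pairwise adjacent (a clique of size 4), so at least 4 colors are needed.
So 3 colors are not enough.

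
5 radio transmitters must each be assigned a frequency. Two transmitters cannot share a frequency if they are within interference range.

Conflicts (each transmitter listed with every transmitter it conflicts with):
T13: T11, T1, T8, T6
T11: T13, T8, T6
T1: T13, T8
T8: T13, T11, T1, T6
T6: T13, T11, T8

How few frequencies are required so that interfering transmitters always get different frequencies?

4

T13, T11, T8, T6 are mutually in conflict, so at least 4 frequencies are needed.
4 frequencies suffice: frequency 1 → {T8}; frequency 2 → {T13}; frequency 3 → {T1, T6}; frequency 4 → {T11}. Each listed conflict is separated.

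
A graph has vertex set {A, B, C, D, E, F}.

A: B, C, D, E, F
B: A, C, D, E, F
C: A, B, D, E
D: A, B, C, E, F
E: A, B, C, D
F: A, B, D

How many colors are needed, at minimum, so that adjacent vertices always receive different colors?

A, B, C, D, E are pairwise adjacent (a clique of size 5), so at least 5 colors are needed.
5 colors suffice: A=blue, B=green, C=purple, D=red, E=yellow, F=yellow. No two adjacent vertices share a color.

5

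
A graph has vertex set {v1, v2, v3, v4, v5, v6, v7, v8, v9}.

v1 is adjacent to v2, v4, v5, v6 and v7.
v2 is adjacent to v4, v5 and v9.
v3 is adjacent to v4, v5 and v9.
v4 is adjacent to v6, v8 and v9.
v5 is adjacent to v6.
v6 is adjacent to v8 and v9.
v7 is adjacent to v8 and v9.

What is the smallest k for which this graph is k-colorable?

3

v1, v2, v5 are mutually adjacent, so at least 3 colors are needed.
3 colors suffice: v1=2, v2=3, v3=3, v4=1, v5=1, v6=3, v7=1, v8=2, v9=2. Every edge joins two different colors.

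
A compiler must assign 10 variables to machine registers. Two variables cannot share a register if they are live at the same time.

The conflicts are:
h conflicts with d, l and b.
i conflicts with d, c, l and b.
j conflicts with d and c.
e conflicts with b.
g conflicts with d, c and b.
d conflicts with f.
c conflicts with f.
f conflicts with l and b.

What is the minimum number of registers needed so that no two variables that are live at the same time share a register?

2

g and d conflict, so at least 2 registers are needed.
2 registers suffice: h=2, i=2, j=2, e=2, g=2, d=1, c=1, f=2, l=1, b=1. Each listed conflict is separated.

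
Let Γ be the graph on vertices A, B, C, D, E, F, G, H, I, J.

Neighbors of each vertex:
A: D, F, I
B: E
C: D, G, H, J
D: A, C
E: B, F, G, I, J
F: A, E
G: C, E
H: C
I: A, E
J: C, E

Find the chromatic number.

2

C and H are adjacent, so at least 2 colors are needed.
2 colors suffice: A=1, B=2, C=1, D=2, E=1, F=2, G=2, H=2, I=2, J=2. No two adjacent vertices share a color.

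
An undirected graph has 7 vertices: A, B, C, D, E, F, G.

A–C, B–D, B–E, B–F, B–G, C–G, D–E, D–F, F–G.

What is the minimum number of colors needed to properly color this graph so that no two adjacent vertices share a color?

B, D, E form a triangle, so at least 3 colors are needed.
3 colors suffice: color red → {B, C}; color blue → {A, D, G}; color green → {E, F}. Each edge has distinct colors on its endpoints.

3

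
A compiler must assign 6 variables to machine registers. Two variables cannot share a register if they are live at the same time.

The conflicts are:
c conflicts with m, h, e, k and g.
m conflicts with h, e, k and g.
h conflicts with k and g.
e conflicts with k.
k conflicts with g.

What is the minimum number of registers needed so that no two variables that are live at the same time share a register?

c, m, h, k, g are mutually in conflict, so at least 5 registers are needed.
5 registers suffice: register 1 → {m}; register 2 → {c}; register 3 → {k}; register 4 → {h, e}; register 5 → {g}. No two conflicting variables share a register.

5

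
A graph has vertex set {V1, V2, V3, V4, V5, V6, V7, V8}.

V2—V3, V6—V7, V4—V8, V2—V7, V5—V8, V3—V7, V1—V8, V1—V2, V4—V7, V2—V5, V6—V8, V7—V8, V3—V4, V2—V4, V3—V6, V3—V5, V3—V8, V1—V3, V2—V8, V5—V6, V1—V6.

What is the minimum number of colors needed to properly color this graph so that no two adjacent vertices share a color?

5

V2, V3, V4, V7, V8 are pairwise adjacent (a clique of size 5), so at least 5 colors are needed.
5 colors suffice: color 1 → {V8}; color 2 → {V3}; color 3 → {V2, V6}; color 4 → {V1, V5, V7}; color 5 → {V4}. Every edge joins two different colors.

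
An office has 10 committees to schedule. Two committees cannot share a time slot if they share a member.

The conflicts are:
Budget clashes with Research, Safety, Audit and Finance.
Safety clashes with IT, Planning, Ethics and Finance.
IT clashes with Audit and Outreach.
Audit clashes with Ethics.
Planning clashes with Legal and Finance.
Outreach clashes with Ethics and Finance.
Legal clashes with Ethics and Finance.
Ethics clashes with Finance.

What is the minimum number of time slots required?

Budget, Safety, Finance pairwise conflict, so at least 3 time slots are needed.
3 time slots suffice: Budget=3, Research=1, Safety=2, IT=3, Audit=1, Planning=3, Outreach=2, Legal=2, Ethics=3, Finance=1. No two conflicting committees share a time slot.

3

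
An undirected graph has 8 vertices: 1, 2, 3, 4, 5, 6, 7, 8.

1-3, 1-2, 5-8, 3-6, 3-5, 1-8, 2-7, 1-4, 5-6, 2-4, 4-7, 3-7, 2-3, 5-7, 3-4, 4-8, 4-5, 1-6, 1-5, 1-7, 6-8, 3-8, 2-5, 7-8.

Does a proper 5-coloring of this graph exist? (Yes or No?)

No

1, 3, 4, 5, 7, 8 are pairwise adjacent (a clique of size 6), so at least 6 colors are needed.
So 5 colors are not enough.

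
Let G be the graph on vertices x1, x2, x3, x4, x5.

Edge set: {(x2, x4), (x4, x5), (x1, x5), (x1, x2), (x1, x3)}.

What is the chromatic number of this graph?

x1 and x2 are adjacent, so at least 2 colors are needed.
2 colors suffice: color 1 → {x1, x4}; color 2 → {x2, x3, x5}. Each edge has distinct colors on its endpoints.

2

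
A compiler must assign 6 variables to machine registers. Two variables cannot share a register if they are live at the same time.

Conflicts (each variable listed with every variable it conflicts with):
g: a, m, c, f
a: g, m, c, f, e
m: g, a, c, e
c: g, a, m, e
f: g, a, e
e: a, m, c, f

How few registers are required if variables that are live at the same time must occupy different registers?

4

a, m, c, e are mutually in conflict, so at least 4 registers are needed.
4 registers suffice: register 1 → {a}; register 2 → {g, e}; register 3 → {m, f}; register 4 → {c}. No two conflicting variables share a register.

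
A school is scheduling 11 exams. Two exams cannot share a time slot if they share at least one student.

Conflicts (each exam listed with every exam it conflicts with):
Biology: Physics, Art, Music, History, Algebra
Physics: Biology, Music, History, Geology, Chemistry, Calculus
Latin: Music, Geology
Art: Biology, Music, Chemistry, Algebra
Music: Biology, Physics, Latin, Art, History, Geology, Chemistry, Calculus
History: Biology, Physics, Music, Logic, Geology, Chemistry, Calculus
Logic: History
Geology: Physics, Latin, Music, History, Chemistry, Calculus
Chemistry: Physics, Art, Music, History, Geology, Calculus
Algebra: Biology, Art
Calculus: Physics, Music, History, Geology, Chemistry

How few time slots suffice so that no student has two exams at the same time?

6

Physics, Music, History, Geology, Chemistry, Calculus all conflict with each other, so at least 6 time slots are needed.
6 time slots suffice: time slot 1 → {Music, Logic, Algebra}; time slot 2 → {Latin, Art, History}; time slot 3 → {Biology, Geology}; time slot 4 → {Chemistry}; time slot 5 → {Physics}; time slot 6 → {Calculus}. No two conflicting exams share a time slot.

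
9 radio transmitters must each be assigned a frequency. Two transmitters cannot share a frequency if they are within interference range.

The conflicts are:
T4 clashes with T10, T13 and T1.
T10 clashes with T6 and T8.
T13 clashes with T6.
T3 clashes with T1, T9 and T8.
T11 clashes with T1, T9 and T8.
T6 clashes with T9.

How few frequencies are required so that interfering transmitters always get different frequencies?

3

The cycle T9-T11-T8-T10-T6-T9 has odd length 5, so it cannot be 2-colored; at least 3 frequencies are needed.
3 frequencies suffice: T4=1, T10=3, T13=3, T3=3, T11=3, T1=2, T6=2, T9=1, T8=1. Each listed conflict is separated.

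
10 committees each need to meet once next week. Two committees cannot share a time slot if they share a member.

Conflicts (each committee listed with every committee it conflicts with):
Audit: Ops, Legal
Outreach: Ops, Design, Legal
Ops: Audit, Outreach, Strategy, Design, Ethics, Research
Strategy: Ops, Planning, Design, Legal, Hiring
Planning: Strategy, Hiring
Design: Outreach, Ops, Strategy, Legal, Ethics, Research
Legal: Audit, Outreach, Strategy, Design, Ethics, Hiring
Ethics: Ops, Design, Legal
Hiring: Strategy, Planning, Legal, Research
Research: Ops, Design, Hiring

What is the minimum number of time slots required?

Ops, Design, Ethics pairwise conflict, so at least 3 time slots are needed.
3 time slots suffice: Audit=2, Outreach=3, Ops=1, Strategy=3, Planning=1, Design=2, Legal=1, Ethics=3, Hiring=2, Research=3. Every pair that conflicts lands in different time slots.

3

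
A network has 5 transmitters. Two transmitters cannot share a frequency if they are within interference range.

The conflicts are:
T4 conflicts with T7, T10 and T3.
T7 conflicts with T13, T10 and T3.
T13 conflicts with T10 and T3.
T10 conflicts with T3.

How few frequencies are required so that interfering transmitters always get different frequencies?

T4, T7, T10, T3 all conflict with each other, so at least 4 frequencies are needed.
4 frequencies suffice: frequency 1 → {T7}; frequency 2 → {T3}; frequency 3 → {T10}; frequency 4 → {T4, T13}. No two conflicting transmitters share a frequency.

4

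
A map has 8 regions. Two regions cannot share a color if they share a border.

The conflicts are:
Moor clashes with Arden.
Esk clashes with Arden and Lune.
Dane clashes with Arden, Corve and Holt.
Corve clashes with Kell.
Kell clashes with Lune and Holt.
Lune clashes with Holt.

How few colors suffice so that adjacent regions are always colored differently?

3

Kell, Lune, Holt are mutually in conflict, so at least 3 colors are needed.
3 colors suffice: Moor=1, Esk=1, Dane=1, Arden=2, Corve=2, Kell=1, Lune=2, Holt=3. No two conflicting regions share a color.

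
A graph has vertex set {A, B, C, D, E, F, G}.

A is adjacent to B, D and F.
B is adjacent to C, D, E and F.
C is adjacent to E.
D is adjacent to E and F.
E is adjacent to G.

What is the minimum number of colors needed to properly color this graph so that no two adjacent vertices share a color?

4

A, B, D, F are pairwise adjacent (a clique of size 4), so at least 4 colors are needed.
4 colors suffice: color red → {B, G}; color blue → {C, D}; color green → {E, F}; color yellow → {A}. Each edge has distinct colors on its endpoints.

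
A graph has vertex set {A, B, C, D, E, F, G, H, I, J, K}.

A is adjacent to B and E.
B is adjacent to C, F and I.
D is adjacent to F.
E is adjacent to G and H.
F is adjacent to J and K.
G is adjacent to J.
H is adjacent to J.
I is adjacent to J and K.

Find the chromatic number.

2

A and E are adjacent, so at least 2 colors are needed.
2 colors suffice: color 1 → {A, C, F, G, H, I}; color 2 → {B, D, E, J, K}. No two adjacent vertices share a color.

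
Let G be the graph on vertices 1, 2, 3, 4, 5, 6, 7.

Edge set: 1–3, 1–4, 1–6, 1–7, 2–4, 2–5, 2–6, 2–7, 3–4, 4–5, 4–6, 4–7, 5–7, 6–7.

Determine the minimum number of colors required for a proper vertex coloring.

4

1, 4, 6, 7 are mutually adjacent (a clique of size 4), so at least 4 colors are needed.
4 colors suffice: color a → {4}; color b → {3, 7}; color c → {5, 6}; color d → {1, 2}. Every edge joins two different colors.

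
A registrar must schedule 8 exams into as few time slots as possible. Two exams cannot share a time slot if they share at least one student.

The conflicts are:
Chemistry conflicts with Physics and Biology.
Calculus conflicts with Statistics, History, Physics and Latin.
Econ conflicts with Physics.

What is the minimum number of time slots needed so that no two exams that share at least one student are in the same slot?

Chemistry and Biology conflict, so at least 2 time slots are needed.
2 time slots suffice: time slot 1 → {Chemistry, Calculus, Econ}; time slot 2 → {Statistics, History, Physics, Biology, Latin}. Every pair that conflicts lands in different time slots.

2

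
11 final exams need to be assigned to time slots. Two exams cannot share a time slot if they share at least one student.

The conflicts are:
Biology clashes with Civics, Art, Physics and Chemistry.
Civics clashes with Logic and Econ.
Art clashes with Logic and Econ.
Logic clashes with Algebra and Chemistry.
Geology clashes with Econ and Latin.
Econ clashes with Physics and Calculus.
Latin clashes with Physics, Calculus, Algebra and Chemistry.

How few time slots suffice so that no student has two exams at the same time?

2

Art and Econ conflict, so at least 2 time slots are needed.
A valid assignment using 2 time slots: Biology=1, Civics=2, Art=2, Logic=1, Geology=2, Econ=1, Latin=1, Physics=2, Calculus=2, Algebra=2, Chemistry=2. Each listed conflict is separated.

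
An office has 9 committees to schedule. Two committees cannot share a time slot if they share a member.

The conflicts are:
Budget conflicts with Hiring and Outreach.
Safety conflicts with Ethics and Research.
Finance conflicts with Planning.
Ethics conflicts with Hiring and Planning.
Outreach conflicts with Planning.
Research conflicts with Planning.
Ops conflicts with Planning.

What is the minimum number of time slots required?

The cycle Planning-Ethics-Hiring-Budget-Outreach-Planning has odd length 5, so it cannot be 2-colored; at least 3 time slots are needed.
3 time slots suffice: time slot 1 → {Safety, Hiring, Planning}; time slot 2 → {Finance, Ethics, Outreach, Research, Ops}; time slot 3 → {Budget}. Every pair that conflicts lands in different time slots.

3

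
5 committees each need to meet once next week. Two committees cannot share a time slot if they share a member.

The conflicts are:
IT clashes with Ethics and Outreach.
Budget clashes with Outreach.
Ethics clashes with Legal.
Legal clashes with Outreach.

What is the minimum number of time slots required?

Budget and Outreach conflict, so at least 2 time slots are needed.
2 time slots suffice: time slot 1 → {Ethics, Outreach}; time slot 2 → {IT, Budget, Legal}. Every pair that conflicts lands in different time slots.

2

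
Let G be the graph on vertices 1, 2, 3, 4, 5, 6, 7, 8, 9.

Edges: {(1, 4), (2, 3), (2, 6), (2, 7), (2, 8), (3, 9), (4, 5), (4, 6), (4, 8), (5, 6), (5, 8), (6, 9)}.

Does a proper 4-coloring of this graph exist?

Yes

The chromatic number is 3. 4, 5, 8 are mutually adjacent, so at least 3 colors are needed.
3 colors suffice: color a → {2, 4, 9}; color b → {1, 3, 6, 7, 8}; color c → {5}.
Since 4 ≥ 3, a proper 4-coloring certainly exists.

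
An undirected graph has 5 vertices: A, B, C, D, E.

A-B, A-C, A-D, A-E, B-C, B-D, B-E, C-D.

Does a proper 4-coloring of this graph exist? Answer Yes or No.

The chromatic number is 4. A, B, C, D are pairwise adjacent (a clique of size 4), so at least 4 colors are needed.
One proper 4-coloring: A=1, B=2, C=4, D=3, E=3.
That is already a proper 4-coloring.

Yes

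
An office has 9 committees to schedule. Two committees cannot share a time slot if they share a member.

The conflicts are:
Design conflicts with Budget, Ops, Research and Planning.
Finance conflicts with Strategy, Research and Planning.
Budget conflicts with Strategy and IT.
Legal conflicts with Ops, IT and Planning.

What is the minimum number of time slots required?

3

The cycle Legal-Ops-Design-Budget-IT-Legal has odd length 5, so it cannot be 2-colored; at least 3 time slots are needed.
3 time slots suffice: Design=1, Finance=1, Budget=2, Legal=1, Strategy=3, Ops=2, IT=3, Research=2, Planning=2. Each listed conflict is separated.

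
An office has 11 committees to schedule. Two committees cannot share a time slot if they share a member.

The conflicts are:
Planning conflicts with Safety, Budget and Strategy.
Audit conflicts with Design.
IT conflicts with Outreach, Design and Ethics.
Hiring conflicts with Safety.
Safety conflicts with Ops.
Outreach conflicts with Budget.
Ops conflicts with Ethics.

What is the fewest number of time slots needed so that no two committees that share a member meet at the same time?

3

The cycle Ethics-Ops-Safety-Planning-Budget-Outreach-IT-Ethics has odd length 7, so it cannot be 2-colored; at least 3 time slots are needed.
3 time slots suffice: time slot 1 → {Planning, Audit, IT, Hiring, Ops}; time slot 2 → {Safety, Budget, Design, Strategy, Ethics}; time slot 3 → {Outreach}. No two conflicting committees share a time slot.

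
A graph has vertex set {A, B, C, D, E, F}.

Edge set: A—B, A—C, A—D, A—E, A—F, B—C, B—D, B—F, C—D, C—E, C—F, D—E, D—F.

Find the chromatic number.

A, B, C, D, F form a clique, so at least 5 colors are needed.
5 colors suffice: A=1, B=4, C=2, D=3, E=4, F=5. Every edge joins two different colors.

5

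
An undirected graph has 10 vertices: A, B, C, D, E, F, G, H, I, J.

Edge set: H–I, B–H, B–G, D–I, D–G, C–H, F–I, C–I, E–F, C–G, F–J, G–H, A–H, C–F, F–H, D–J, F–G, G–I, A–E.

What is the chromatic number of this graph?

C, F, G, H, I form a clique, so at least 5 colors are needed.
5 colors suffice: A=1, B=3, C=5, D=2, E=2, F=3, G=1, H=2, I=4, J=1. Each edge has distinct colors on its endpoints.

5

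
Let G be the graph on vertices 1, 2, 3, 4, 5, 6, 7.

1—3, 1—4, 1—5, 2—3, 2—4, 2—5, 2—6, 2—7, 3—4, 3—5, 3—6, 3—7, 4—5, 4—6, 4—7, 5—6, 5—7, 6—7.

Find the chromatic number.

6

2, 3, 4, 5, 6, 7 form a clique, so at least 6 colors are needed.
6 colors suffice: color a → {4}; color b → {5}; color c → {3}; color d → {1, 7}; color e → {2}; color f → {6}. No two adjacent vertices share a color.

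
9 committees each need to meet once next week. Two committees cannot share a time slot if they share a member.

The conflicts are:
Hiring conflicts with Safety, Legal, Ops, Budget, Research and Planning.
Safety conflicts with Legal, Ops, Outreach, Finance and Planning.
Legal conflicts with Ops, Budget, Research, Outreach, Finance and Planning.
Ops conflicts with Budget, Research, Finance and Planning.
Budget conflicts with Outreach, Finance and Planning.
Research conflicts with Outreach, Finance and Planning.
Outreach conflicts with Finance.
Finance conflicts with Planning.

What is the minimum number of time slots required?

5

Hiring, Safety, Legal, Ops, Planning pairwise conflict, so at least 5 time slots are needed.
5 time slots suffice: Hiring=2, Safety=5, Legal=1, Ops=4, Budget=5, Research=5, Outreach=3, Finance=2, Planning=3. Each listed conflict is separated.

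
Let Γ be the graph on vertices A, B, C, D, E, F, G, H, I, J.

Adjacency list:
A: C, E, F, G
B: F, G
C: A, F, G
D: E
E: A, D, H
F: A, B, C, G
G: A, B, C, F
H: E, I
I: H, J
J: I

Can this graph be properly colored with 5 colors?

The chromatic number is 4. A, C, F, G form a clique, so at least 4 colors are needed.
One proper 4-coloring: A=2, B=2, C=4, D=2, E=1, F=3, G=1, H=2, I=1, J=2.
Since 5 ≥ 4, a proper 5-coloring certainly exists.

Yes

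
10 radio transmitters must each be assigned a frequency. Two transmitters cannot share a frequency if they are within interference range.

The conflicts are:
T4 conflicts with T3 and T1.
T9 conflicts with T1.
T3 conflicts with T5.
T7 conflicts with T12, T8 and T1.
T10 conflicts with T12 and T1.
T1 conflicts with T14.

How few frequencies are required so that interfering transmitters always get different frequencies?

T10 and T12 conflict, so at least 2 frequencies are needed.
2 frequencies suffice: frequency 1 → {T3, T12, T8, T1}; frequency 2 → {T4, T9, T7, T10, T5, T14}. Every pair that conflicts lands in different frequencies.

2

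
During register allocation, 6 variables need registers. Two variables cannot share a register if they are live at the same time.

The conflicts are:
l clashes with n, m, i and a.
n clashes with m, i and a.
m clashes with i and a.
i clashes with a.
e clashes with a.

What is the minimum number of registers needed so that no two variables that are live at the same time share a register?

l, n, m, i, a all conflict with each other, so at least 5 registers are needed.
5 registers suffice: register 1 → {a}; register 2 → {m, e}; register 3 → {i}; register 4 → {n}; register 5 → {l}. Every pair that conflicts lands in different registers.

5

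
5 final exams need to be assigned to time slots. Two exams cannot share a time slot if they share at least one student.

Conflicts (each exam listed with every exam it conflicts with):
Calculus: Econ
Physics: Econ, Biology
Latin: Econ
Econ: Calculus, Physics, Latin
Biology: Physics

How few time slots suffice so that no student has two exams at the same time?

2

Physics and Biology conflict, so at least 2 time slots are needed.
2 time slots suffice: time slot 1 → {Econ, Biology}; time slot 2 → {Calculus, Physics, Latin}. Every pair that conflicts lands in different time slots.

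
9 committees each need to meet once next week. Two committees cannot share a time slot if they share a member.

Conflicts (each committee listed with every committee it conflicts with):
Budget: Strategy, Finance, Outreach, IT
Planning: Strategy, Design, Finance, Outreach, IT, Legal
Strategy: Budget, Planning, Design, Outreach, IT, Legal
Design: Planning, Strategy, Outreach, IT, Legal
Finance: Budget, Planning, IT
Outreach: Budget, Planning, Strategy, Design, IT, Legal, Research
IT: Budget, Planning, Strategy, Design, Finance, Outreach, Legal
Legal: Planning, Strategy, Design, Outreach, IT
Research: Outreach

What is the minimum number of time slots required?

Planning, Strategy, Design, Outreach, IT, Legal pairwise conflict, so at least 6 time slots are needed.
6 time slots suffice: time slot 1 → {IT, Research}; time slot 2 → {Finance, Outreach}; time slot 3 → {Strategy}; time slot 4 → {Budget, Planning}; time slot 5 → {Design}; time slot 6 → {Legal}. Each listed conflict is separated.

6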